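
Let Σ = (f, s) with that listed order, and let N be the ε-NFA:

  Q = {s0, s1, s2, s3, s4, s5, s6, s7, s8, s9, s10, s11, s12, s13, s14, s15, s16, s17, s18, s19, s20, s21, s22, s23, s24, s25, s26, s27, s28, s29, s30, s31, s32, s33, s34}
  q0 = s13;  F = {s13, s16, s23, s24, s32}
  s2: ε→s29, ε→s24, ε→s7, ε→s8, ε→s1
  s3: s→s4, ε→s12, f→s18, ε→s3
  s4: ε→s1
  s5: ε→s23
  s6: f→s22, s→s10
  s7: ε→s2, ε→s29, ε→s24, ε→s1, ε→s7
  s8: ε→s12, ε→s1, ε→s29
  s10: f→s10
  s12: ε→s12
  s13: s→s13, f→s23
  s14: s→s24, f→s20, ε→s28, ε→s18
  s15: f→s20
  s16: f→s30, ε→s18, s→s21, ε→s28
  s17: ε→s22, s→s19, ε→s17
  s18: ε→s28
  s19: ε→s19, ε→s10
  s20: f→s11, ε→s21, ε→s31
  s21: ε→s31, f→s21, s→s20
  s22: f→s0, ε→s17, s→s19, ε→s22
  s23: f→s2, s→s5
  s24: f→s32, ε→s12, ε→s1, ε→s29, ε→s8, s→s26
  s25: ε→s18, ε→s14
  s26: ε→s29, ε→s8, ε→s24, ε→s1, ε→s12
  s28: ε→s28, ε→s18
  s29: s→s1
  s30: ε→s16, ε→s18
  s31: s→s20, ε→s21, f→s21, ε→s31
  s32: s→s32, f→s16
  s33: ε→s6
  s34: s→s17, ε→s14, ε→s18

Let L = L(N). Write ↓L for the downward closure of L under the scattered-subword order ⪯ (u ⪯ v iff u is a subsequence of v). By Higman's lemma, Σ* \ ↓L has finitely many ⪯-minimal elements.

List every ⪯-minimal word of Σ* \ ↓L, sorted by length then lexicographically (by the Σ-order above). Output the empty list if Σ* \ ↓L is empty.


|Q|=35, |F|=5, |δ|=80 (52 ε).
min D↑ (6 st, q0=0, F={5}): 0:f→1,s→0 1:f→2,s→1 2:f→3,s→2 3:f→4,s→3 4:f→4,s→5 5:f→5,s→5 (ε-aug+det+¬).
'ffffs': |S_i|=[20, 19, 17, 9, 8, 4] end={s11,s20,s21,s31} rej; 5/5 del acc.
1 minimals (antichain).

Antichain: [ffffs].


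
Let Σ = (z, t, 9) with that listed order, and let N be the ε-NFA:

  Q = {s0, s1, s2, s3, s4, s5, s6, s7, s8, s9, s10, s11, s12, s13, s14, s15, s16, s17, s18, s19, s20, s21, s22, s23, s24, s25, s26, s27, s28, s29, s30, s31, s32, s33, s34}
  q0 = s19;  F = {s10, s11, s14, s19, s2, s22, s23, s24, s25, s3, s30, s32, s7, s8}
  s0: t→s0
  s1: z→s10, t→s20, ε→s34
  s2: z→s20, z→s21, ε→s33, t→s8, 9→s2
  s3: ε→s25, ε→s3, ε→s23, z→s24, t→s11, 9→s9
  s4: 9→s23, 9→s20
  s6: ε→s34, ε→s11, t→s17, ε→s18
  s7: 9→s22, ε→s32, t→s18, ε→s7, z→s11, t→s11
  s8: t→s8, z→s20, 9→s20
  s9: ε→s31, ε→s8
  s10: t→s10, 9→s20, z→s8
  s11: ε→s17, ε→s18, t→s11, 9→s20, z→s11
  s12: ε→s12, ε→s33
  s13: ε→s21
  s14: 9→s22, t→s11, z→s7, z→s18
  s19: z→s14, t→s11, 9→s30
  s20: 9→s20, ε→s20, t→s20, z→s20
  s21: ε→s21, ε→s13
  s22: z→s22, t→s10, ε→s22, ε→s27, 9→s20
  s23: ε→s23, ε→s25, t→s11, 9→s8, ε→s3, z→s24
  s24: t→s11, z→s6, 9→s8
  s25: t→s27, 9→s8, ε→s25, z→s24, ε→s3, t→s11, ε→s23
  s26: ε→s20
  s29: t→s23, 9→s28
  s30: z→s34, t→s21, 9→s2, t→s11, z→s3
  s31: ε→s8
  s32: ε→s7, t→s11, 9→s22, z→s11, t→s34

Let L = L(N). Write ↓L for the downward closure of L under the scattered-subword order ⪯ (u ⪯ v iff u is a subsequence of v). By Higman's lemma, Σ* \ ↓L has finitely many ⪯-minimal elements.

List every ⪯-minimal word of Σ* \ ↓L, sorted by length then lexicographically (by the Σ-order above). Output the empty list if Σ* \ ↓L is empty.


Antichain: [t9, z99, 99z, zzz9, z9tzz].

|Q|=35, |F|=14, |δ|=91 (31 ε).
min D↑ (12 st, q0=0, F={6}): 0:z→1,t→2,9→3 1:z→4,t→2,9→5 2:z→2,t→2,9→6 3:z→7,t→2,9→8 4:z→2,t→2,9→5 5:z→5,t→9,9→6 6:z→6,t→6,9→6 7:z→10,t→2,9→11 8:z→6,t→11,9→8 9:z→11,t→9,9→6 10:z→2,t→2,9→11 11:z→6,t→11,9→6 (ε-aug+det+¬).
't9': run [25, 10, 1] end={s20} — reject; 2/2 single-dels accept.
'z99': N↓-sim [25, 21, 7, 1] end={s20} — reject; 3/3 deletions ∈↓L.
'99z': |S_i|=[25, 21, 8, 3] end={s13,s20,s21} ∉↓L; 3/3 del acc.
'zzz9': |S_i|=[25, 21, 13, 10, 1] end={s20} — reject; 4/4 single-dels accept.
'z9tzz': |S_i|=[25, 21, 7, 3, 2, 1] end={s20} ∉↓L; 5/5 deletions ∈↓L.
5 minimals (antichain).


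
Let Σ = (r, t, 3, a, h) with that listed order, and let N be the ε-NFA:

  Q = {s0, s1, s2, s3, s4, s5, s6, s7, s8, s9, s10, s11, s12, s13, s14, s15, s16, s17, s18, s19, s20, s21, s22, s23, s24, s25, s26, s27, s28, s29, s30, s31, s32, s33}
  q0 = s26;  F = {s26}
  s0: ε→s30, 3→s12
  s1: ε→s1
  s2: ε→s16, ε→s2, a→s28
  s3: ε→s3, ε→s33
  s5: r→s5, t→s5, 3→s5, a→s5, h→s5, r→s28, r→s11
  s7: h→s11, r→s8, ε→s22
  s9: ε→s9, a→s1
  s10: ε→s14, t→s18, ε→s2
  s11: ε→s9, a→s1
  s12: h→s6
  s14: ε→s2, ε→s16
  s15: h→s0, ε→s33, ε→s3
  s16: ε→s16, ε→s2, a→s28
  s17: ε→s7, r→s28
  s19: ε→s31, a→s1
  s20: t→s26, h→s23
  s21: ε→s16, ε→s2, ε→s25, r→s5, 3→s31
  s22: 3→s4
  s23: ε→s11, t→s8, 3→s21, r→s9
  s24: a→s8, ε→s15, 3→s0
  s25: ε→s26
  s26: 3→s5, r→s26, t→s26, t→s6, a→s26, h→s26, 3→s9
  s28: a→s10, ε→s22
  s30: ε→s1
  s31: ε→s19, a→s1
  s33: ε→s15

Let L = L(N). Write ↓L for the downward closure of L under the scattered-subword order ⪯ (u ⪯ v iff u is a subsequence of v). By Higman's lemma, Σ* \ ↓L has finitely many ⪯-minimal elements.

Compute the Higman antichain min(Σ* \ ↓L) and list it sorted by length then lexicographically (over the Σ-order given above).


|Q|=34, |F|=1, |δ|=67 (29 ε).
min D↑ (2 st, q0=0, F={1}): 0:r→0,t→0,3→1,a→0,h→0 1:r→1,t→1,3→1,a→1,h→1.
'3': run [14, 12] end={s1,s10,s11,s14,s16,s18,s2,s22,s28,s4,s5,s9} ∉↓L; 1/1 single-dels accept.
1 words, ⪯-incomp.

Antichain: [3].


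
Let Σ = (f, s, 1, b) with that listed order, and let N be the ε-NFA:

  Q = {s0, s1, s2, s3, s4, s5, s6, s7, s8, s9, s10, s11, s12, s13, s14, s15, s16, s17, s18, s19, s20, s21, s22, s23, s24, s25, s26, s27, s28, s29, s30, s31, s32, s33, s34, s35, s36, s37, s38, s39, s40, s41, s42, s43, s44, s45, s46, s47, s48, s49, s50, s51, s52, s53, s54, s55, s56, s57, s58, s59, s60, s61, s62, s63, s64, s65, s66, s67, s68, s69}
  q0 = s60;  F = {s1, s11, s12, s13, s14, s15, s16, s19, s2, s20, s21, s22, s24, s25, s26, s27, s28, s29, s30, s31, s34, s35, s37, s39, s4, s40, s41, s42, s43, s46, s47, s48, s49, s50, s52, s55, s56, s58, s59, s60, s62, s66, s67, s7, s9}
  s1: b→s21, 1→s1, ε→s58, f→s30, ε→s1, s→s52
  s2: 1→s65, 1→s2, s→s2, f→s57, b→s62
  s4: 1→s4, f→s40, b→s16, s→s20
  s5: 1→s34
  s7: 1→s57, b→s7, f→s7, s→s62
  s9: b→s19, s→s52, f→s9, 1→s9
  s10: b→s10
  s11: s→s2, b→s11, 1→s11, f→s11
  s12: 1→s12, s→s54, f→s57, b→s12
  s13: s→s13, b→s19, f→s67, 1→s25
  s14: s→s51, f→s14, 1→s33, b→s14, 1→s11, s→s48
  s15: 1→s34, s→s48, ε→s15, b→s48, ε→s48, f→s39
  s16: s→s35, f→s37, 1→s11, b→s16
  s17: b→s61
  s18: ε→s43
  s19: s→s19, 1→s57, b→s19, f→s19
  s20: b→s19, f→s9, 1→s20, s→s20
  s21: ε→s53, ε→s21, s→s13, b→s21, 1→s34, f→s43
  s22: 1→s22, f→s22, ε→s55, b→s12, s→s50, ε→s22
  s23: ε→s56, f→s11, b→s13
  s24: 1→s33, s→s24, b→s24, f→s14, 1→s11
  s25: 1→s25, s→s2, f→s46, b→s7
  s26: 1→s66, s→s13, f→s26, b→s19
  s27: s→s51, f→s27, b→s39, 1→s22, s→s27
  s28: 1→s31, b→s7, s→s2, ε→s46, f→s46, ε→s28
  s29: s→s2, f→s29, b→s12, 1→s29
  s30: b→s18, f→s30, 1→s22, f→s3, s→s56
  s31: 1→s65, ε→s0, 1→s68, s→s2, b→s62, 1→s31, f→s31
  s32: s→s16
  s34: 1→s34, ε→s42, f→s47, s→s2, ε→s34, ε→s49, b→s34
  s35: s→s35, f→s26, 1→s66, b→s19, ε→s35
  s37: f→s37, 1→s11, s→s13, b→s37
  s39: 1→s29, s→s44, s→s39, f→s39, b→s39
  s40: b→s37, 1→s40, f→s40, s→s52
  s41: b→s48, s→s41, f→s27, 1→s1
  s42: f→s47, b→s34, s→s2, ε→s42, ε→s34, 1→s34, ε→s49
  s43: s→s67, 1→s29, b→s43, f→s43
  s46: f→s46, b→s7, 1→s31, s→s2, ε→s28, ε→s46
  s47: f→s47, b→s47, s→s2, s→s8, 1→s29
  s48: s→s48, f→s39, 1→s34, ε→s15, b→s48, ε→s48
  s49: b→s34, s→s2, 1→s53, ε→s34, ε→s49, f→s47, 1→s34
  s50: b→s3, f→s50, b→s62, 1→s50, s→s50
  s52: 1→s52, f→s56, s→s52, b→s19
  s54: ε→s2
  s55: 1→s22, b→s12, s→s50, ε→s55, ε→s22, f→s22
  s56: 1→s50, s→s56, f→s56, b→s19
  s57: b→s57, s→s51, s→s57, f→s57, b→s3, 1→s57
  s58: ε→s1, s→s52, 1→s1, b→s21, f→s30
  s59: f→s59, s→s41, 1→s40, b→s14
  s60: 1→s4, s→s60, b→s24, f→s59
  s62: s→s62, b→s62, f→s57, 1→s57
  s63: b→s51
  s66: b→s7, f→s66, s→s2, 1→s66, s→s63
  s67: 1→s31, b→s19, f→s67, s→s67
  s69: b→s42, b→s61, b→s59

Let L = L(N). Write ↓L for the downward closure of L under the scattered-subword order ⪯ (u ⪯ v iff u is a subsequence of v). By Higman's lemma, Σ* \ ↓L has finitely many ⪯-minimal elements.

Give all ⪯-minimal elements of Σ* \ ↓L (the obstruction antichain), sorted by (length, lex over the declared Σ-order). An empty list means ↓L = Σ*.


min(Σ*\↓L) = [1sb1, b1sf, fsf1bf].

|Q|=70, |F|=45, |δ|=239 (30 ε).
min D↑ (40 st, q0=0, F={26}): 0:f→1,s→0,1→2,b→3 1:f→1,s→4,1→5,b→6 2:f→5,s→7,1→2,b→8 3:f→6,s→3,1→9,b→3 4:f→10,s→4,1→11,b→12 5:f→5,s→13,1→5,b→14 6:f→6,s→12,1→9,b→6 7:f→15,s→7,1→7,b→16 8:f→14,s→17,1→9,b→8 9:f→9,s→18,1→9,b→9 10:f→10,s→10,1→19,b→20 11:f→21,s→13,1→11,b→22 12:f→20,s→12,1→23,b→12 13:f→24,s→13,1→13,b→16 14:f→14,s→25,1→9,b→14 15:f→15,s→13,1→15,b→16 16:f→16,s→16,1→26,b→16 17:f→27,s→17,1→28,b→16 18:f→26,s→18,1→18,b→29 19:f→19,s→30,1→19,b→31 20:f→20,s→20,1→32,b→20 21:f→21,s→24,1→19,b→33 22:f→33,s→25,1→23,b→22 23:f→34,s→18,1→23,b→23 24:f→24,s→24,1→30,b→16 25:f→35,s→25,1→36,b→16 26:f→26,s→26,1→26,b→26 27:f→27,s→25,1→28,b→16 28:f→28,s→18,1→28,b→37 29:f→26,s→29,1→26,b→29 30:f→30,s→30,1→30,b→29 31:f→26,s→18,1→31,b→31 32:f→32,s→18,1→32,b→31 33:f→33,s→35,1→32,b→33 34:f→34,s→18,1→32,b→34 35:f→35,s→35,1→38,b→16 36:f→39,s→18,1→36,b→37 37:f→37,s→29,1→26,b→37 38:f→38,s→18,1→38,b→29 39:f→39,s→18,1→38,b→37 (ε-aug+det+¬).
'1sb1': N↓-sim [58, 48, 27, 6, 3] end={s3,s51,s57} rej; 4/4 deletions ∈↓L.
'b1sf': N↓-sim [58, 42, 26, 9, 3] end={s3,s51,s57} — reject; 4/4 deletions ∈↓L.
'fsf1bf': run [58, 52, 43, 29, 15, 8, 3] end={s3,s51,s57} ∉↓L; 6/6 single-dels accept.
3 words, ⪯-incomp.


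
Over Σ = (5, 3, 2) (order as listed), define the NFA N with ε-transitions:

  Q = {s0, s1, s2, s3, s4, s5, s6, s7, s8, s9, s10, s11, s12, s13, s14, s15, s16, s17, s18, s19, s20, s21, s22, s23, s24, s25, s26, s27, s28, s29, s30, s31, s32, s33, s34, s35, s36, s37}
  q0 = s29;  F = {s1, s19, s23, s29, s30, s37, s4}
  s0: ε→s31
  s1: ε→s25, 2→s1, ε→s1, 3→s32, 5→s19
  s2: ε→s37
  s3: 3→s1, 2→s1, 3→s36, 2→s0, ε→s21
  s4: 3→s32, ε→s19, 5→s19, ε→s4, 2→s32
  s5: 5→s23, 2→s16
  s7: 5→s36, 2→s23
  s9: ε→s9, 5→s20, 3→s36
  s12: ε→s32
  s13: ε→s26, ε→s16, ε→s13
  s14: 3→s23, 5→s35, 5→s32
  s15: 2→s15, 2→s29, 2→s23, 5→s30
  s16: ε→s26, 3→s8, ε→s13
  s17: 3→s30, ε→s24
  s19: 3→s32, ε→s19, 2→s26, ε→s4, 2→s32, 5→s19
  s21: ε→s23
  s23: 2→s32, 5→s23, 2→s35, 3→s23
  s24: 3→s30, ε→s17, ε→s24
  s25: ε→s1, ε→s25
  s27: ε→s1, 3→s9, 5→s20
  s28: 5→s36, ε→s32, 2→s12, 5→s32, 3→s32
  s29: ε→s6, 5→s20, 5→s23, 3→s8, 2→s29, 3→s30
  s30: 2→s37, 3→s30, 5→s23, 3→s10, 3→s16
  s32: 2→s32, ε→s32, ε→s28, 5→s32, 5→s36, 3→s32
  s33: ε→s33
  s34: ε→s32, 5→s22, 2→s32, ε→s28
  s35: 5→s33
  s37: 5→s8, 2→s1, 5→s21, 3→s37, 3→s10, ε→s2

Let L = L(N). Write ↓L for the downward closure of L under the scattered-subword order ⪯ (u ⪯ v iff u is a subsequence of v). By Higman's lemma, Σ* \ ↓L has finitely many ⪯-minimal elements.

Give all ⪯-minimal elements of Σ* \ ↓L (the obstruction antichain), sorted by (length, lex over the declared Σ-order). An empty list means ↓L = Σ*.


|Q|=38, |F|=7, |δ|=93 (31 ε).
min D↑ (7 st, q0=0, F={3}): 0:5→1,3→2,2→0 1:5→1,3→1,2→3 2:5→1,3→2,2→4 3:5→3,3→3,2→3 4:5→1,3→4,2→5 5:5→6,3→3,2→5 6:5→6,3→3,2→3 (ε-aug+det+¬).
'52': N↓-sim [23, 13, 7] end={s12,s26,s28,s32,s33,s35,s36} ∉↓L; 2/2 deletions ∈↓L.
'3223': N↓-sim [23, 20, 17, 11, 4] end={s12,s28,s32,s36} ∉↓L; 4/4 deletions ∈↓L.
2 words, ⪯-incomp.

A = [52, 3223].


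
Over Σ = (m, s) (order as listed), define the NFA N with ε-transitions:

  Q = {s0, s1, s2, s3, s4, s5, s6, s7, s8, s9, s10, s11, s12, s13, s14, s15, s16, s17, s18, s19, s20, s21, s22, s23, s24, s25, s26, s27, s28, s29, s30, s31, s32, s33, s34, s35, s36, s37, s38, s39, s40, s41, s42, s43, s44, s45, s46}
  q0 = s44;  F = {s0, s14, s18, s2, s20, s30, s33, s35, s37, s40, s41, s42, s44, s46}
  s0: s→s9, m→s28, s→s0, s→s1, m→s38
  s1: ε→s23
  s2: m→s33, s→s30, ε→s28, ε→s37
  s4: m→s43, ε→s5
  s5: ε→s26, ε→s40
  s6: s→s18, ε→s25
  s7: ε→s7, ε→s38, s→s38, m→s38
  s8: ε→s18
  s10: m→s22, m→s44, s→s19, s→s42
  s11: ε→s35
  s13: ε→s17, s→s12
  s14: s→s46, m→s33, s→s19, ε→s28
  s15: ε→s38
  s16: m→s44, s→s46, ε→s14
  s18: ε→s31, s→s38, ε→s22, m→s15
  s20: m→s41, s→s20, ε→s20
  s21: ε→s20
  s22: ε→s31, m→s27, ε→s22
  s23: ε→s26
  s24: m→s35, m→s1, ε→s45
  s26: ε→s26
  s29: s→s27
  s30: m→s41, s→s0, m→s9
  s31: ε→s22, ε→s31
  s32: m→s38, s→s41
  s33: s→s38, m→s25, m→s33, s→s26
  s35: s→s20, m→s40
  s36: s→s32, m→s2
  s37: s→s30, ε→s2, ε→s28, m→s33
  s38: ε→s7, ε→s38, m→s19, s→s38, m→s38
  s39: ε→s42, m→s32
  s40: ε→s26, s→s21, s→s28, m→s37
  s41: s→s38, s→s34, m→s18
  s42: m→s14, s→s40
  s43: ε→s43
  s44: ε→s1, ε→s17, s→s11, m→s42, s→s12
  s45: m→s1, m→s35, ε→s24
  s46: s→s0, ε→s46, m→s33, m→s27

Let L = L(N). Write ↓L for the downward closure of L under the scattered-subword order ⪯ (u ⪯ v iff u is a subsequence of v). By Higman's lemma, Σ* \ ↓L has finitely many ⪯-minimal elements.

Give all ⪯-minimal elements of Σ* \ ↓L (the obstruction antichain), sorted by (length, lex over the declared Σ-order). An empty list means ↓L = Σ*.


|Q|=47, |F|=14, |δ|=101 (37 ε).
min D↑ (14 st, q0=0, F={10}): 0:m→1,s→2 1:m→3,s→4 2:m→4,s→5 3:m→6,s→7 4:m→8,s→5 5:m→9,s→5 6:m→6,s→10 7:m→6,s→11 8:m→6,s→12 9:m→13,s→10 10:m→10,s→10 11:m→10,s→11 12:m→9,s→11 13:m→10,s→10.
'mmms': N↓-sim [32, 27, 23, 15, 5] end={s19,s26,s34,s38,s7} ∉↓L; 4/4 single-dels accept.
'ssms': N↓-sim [32, 28, 19, 12, 4] end={s19,s34,s38,s7} rej; 4/4 single-dels accept.
'mmssm': |S_i|=[32, 27, 23, 20, 10, 4] end={s19,s28,s38,s7} — reject; 5/5 single-dels accept.
'ssmmm': run [32, 28, 19, 12, 8, 5] end={s15,s19,s27,s38,s7} rej; 5/5 deletions ∈↓L.
4 obstructions.

Antichain: [mmms, ssms, mmssm, ssmmm].


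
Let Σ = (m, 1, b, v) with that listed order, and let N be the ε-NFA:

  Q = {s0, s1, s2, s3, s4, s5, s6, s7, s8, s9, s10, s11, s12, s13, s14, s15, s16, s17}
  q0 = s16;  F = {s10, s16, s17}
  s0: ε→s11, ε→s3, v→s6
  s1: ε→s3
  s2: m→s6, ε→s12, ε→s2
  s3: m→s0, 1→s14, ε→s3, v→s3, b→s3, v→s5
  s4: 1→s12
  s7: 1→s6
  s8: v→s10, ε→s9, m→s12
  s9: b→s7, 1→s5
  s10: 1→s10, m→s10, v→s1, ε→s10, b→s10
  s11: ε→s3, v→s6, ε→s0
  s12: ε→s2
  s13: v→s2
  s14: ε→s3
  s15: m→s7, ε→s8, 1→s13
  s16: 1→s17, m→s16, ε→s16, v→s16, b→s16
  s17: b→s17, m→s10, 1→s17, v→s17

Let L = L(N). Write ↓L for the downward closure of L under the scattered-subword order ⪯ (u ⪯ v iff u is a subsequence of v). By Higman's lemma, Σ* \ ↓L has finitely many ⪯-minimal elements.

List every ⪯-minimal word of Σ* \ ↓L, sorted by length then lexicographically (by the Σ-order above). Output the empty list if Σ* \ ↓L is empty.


min(Σ*\↓L) = [1mv].

|Q|=18, |F|=3, |δ|=43 (14 ε).
min D↑ (4 st, q0=0, F={3}): 0:m→0,1→1,b→0,v→0 1:m→2,1→1,b→1,v→1 2:m→2,1→2,b→2,v→3 3:m→3,1→3,b→3,v→3 (ε-aug+det+¬).
'1mv': run [10, 9, 8, 7] end={s0,s1,s11,s14,s3,s5,s6} — reject; 3/3 deletions ∈↓L.
1 obstructions.


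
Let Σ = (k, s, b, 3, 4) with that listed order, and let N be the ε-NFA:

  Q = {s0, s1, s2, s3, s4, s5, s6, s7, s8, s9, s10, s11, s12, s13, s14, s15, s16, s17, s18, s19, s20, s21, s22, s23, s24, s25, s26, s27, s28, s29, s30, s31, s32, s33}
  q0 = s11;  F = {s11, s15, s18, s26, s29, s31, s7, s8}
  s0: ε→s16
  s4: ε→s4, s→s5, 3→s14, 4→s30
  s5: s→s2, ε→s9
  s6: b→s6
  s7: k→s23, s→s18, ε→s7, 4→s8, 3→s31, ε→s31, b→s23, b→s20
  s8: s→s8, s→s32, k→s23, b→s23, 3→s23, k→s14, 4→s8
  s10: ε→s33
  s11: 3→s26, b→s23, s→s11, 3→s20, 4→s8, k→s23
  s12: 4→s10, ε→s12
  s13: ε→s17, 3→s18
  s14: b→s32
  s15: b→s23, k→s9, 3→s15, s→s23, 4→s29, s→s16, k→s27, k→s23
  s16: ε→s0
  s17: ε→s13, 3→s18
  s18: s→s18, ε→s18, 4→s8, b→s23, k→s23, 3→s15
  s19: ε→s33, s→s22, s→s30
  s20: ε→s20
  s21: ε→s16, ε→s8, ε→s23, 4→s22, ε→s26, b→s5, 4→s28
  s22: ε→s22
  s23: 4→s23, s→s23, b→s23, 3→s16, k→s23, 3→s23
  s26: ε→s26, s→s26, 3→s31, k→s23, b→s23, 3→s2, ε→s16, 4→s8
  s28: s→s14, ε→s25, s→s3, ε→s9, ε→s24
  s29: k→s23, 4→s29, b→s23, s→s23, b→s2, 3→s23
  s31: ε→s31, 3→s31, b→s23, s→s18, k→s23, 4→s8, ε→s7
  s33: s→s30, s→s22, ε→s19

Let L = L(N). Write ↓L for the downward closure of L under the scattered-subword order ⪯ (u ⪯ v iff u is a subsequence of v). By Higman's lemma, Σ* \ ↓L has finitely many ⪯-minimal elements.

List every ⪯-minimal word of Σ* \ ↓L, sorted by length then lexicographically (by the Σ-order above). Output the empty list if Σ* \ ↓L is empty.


|Q|=34, |F|=8, |δ|=99 (26 ε).
min D↑ (8 st, q0=0, F={1}): 0:k→1,s→0,b→1,3→2,4→3 1:k→1,s→1,b→1,3→1,4→1 2:k→1,s→2,b→1,3→4,4→3 3:k→1,s→3,b→1,3→1,4→3 4:k→1,s→5,b→1,3→4,4→3 5:k→1,s→5,b→1,3→6,4→3 6:k→1,s→1,b→1,3→6,4→7 7:k→1,s→1,b→1,3→1,4→7 (ε-aug+det+¬).
'k': run [17, 7] end={s0,s14,s16,s23,s27,s32,s9} ∉↓L; 1/1 del acc.
'b': run [17, 6] end={s0,s16,s2,s20,s23,s32} rej; 1/1 deletions ∈↓L.
'43': run [17, 8, 3] end={s0,s16,s23} — reject; 2/2 del acc.
'33s3s': |S_i|=[17, 16, 15, 12, 8, 3] end={s0,s16,s23} rej; 5/5 del acc.
4 obstructions.

A = [k, b, 43, 33s3s].


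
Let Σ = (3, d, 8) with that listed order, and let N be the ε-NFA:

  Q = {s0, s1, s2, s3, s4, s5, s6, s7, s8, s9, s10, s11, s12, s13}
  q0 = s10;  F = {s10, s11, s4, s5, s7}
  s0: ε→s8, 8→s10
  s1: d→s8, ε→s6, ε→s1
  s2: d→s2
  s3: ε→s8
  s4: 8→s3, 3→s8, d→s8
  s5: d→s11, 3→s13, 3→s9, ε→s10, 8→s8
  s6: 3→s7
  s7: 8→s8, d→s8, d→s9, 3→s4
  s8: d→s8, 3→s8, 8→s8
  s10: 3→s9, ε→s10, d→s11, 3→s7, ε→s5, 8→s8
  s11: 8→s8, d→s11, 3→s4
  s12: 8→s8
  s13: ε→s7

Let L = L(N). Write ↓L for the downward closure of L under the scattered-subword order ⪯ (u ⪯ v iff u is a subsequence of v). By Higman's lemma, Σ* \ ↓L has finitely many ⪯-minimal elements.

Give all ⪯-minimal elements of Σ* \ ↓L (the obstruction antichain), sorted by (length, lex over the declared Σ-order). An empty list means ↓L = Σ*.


|Q|=14, |F|=5, |δ|=34 (8 ε).
min D↑ (5 st, q0=0, F={3}): 0:3→1,d→2,8→3 1:3→4,d→3,8→3 2:3→4,d→2,8→3 3:3→3,d→3,8→3 4:3→3,d→3,8→3 (ε-aug+det+¬).
'8': run [9, 2] end={s3,s8} ∉↓L; 1/1 deletions ∈↓L.
'3d': run [9, 6, 2] end={s8,s9} ∉↓L; 2/2 del acc.
'333': N↓-sim [9, 6, 3, 1] end={s8} ∉↓L; 3/3 single-dels accept.
'd33': |S_i|=[9, 5, 3, 1] end={s8} ∉↓L; 3/3 del acc.
4 minimals (antichain).

A = [8, 3d, 333, d33].


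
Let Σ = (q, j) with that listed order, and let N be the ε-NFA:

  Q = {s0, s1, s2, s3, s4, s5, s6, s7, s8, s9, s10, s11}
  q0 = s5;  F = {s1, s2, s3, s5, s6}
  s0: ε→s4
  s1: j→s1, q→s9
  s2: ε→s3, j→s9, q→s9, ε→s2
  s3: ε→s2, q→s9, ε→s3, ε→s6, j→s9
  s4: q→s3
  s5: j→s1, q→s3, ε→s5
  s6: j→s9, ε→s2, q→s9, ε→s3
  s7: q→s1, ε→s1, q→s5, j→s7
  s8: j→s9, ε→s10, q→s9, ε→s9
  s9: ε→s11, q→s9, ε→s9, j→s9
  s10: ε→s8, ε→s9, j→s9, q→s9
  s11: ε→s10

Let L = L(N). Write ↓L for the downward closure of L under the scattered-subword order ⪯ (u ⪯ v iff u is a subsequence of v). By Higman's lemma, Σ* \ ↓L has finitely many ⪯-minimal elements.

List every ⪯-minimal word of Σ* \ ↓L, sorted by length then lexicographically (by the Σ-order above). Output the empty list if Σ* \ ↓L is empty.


|Q|=12, |F|=5, |δ|=37 (17 ε).
min D↑ (4 st, q0=0, F={3}): 0:q→1,j→2 1:q→3,j→3 2:q→3,j→2 3:q→3,j→3.
'qq': |S_i|=[9, 7, 4] end={s10,s11,s8,s9} ∉↓L; 2/2 single-dels accept.
'qj': run [9, 7, 4] end={s10,s11,s8,s9} ∉↓L; 2/2 deletions ∈↓L.
'jq': N↓-sim [9, 5, 4] end={s10,s11,s8,s9} rej; 2/2 deletions ∈↓L.
3 words, ⪯-incomp.

Antichain: [qq, qj, jq].


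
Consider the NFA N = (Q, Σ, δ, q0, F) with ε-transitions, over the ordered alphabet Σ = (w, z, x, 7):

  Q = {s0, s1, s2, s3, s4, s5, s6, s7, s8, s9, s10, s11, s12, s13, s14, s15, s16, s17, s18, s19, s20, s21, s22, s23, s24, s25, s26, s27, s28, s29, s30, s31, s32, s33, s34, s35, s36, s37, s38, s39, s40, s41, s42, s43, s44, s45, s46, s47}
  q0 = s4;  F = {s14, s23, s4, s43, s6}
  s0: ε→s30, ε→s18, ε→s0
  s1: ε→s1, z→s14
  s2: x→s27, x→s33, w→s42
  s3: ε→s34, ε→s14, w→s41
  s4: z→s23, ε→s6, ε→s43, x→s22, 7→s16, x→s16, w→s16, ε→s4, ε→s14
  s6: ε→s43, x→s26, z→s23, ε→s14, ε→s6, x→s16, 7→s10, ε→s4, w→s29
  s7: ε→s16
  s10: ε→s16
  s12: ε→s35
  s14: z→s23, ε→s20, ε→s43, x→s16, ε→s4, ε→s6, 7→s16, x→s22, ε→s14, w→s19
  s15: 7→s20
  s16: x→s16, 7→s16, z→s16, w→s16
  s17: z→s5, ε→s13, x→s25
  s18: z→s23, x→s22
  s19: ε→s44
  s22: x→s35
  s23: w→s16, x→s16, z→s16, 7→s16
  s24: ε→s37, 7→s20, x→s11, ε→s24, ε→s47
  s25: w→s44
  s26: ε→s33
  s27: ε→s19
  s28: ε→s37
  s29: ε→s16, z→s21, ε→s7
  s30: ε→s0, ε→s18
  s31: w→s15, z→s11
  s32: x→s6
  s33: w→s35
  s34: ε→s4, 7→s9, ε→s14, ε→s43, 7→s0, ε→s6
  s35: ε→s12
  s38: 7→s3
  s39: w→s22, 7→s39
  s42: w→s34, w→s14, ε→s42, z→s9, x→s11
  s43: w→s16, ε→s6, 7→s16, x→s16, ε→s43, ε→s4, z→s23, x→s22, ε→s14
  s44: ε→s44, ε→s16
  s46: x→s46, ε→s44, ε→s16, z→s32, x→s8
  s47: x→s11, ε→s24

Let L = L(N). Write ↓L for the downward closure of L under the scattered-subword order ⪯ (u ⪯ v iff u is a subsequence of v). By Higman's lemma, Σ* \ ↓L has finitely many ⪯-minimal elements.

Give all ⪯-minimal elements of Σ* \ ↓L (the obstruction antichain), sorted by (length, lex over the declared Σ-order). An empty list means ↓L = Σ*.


|Q|=48, |F|=5, |δ|=109 (49 ε).
min D↑ (3 st, q0=0, F={1}): 0:w→1,z→2,x→1,7→1 1:w→1,z→1,x→1,7→1 2:w→1,z→1,x→1,7→1.
'w': |S_i|=[18, 8] end={s12,s16,s19,s21,s29,s35,s44,s7} ∉↓L; 1/1 del acc.
'x': |S_i|=[18, 6] end={s12,s16,s22,s26,s33,s35} ∉↓L; 1/1 single-dels accept.
'7': N↓-sim [18, 2] end={s10,s16} rej; 1/1 deletions ∈↓L.
'zz': N↓-sim [18, 3, 1] end={s16} ∉↓L; 2/2 deletions ∈↓L.
4 words, ⪯-incomp.

Antichain: [w, x, 7, zz].


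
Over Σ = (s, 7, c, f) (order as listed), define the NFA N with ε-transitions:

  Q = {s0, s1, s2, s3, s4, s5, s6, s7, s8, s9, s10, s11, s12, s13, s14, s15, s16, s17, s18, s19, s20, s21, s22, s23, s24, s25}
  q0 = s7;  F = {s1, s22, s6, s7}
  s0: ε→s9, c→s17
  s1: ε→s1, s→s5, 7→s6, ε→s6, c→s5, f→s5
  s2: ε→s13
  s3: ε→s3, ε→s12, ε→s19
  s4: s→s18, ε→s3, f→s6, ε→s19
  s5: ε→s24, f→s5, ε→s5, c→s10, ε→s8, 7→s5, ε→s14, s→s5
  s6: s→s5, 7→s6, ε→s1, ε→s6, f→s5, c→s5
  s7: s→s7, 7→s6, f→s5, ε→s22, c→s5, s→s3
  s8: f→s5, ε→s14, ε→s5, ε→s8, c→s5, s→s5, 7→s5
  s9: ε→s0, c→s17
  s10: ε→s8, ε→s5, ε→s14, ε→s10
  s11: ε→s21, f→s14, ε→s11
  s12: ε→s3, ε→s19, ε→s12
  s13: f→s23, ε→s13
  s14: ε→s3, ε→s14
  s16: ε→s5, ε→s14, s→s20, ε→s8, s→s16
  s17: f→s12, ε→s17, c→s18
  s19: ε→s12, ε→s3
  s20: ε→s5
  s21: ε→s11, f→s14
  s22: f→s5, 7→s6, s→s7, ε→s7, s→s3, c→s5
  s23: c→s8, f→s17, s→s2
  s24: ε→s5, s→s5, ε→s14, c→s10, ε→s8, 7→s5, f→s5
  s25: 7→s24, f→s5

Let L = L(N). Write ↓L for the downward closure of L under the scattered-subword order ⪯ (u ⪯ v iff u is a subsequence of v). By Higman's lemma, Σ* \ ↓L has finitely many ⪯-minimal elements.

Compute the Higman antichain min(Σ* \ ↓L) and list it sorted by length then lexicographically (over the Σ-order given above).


min(Σ*\↓L) = [c, f, 7s].

|Q|=26, |F|=4, |δ|=90 (44 ε).
min D↑ (3 st, q0=0, F={2}): 0:s→0,7→1,c→2,f→2 1:s→2,7→1,c→2,f→2 2:s→2,7→2,c→2,f→2 [Hopcroft].
'c': run [12, 8] end={s10,s12,s14,s19,s24,s3,s5,s8} — reject; 1/1 deletions ∈↓L.
'f': N↓-sim [12, 8] end={s10,s12,s14,s19,s24,s3,s5,s8} rej; 1/1 deletions ∈↓L.
'7s': |S_i|=[12, 10, 8] end={s10,s12,s14,s19,s24,s3,s5,s8} — reject; 2/2 deletions ∈↓L.
3 words, ⪯-incomp.


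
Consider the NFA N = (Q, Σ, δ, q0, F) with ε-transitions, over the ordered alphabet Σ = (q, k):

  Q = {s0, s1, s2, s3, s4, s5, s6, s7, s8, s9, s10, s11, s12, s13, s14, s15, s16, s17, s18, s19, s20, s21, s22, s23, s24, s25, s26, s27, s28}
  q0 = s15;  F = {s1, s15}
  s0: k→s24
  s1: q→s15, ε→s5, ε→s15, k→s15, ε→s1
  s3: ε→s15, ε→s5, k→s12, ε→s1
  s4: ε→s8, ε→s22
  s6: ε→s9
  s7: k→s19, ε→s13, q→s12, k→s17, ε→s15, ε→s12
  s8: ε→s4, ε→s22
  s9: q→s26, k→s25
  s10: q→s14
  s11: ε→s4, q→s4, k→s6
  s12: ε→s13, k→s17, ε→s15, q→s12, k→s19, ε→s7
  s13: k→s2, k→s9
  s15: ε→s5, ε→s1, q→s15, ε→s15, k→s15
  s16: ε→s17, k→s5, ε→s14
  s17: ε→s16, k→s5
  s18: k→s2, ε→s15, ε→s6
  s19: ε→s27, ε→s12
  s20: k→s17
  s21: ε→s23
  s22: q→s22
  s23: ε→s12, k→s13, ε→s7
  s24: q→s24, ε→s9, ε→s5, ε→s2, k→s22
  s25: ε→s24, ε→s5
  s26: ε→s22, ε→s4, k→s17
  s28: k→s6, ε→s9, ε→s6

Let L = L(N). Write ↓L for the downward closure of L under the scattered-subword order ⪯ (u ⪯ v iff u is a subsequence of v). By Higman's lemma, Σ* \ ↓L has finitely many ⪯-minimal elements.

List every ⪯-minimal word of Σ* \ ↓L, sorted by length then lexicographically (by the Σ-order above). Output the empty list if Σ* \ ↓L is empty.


|Q|=29, |F|=2, |δ|=69 (40 ε).
min D↑ (1 st, q0=0, F={}): 0:q→0,k→0 [Hopcroft].
L(D↑) = ∅ ⇒ ↓L = Σ*.

min(Σ*\↓L) = [].


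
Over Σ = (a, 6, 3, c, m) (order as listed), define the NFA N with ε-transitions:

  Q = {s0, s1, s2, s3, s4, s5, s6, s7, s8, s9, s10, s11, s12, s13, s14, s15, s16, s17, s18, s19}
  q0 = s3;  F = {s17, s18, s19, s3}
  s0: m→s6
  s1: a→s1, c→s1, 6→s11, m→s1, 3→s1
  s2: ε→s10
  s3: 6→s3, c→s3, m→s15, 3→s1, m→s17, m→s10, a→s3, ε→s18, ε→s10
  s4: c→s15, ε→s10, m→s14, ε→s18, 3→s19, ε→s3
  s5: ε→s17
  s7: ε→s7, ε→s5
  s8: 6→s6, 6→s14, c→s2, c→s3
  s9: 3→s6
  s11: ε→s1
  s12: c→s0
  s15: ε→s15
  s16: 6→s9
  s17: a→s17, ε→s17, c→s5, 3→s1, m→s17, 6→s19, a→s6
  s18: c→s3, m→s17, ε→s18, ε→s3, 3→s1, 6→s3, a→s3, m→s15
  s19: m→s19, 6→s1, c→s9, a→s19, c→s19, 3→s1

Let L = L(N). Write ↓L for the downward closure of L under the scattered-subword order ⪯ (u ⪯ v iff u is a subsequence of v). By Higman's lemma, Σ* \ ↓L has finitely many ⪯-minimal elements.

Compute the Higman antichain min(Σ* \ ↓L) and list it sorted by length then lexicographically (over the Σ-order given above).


|Q|=20, |F|=4, |δ|=55 (14 ε).
min D↑ (4 st, q0=0, F={1}): 0:a→0,6→0,3→1,c→0,m→2 1:a→1,6→1,3→1,c→1,m→1 2:a→2,6→3,3→1,c→2,m→2 3:a→3,6→1,3→1,c→3,m→3 (ε-aug+det+¬).
'3': |S_i|=[11, 3] end={s1,s11,s6} — reject; 1/1 single-dels accept.
'm66': |S_i|=[11, 9, 5, 2] end={s1,s11} ∉↓L; 3/3 del acc.
2 obstructions.

min(Σ*\↓L) = [3, m66].


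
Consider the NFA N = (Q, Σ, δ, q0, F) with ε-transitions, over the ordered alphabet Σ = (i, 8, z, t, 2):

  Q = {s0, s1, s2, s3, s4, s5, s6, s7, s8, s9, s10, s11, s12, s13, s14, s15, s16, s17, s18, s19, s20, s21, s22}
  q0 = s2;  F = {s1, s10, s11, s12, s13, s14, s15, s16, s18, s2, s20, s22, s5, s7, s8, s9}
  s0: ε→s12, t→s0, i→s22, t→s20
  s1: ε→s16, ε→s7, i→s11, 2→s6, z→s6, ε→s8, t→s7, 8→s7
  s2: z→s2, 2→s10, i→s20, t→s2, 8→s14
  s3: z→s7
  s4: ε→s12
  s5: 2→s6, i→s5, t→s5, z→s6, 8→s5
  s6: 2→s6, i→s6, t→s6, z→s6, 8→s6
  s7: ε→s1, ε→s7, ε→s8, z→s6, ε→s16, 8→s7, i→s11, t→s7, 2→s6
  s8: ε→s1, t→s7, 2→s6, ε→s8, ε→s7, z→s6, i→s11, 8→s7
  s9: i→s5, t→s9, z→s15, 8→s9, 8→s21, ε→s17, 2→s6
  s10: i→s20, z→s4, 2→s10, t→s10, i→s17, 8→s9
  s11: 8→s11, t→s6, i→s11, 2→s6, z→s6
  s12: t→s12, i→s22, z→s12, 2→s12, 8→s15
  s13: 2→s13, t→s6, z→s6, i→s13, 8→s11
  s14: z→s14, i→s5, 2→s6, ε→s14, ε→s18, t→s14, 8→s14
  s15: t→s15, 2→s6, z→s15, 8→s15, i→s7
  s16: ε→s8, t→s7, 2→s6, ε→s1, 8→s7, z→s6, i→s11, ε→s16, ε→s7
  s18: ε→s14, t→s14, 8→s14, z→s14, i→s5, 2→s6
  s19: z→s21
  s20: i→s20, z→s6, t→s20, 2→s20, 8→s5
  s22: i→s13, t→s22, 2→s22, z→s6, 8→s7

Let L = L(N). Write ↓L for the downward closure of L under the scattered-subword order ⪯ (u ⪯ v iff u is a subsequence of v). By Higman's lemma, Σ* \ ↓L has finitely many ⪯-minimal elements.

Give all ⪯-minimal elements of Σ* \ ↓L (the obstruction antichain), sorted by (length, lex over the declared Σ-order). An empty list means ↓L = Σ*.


|Q|=23, |F|=16, |δ|=112 (20 ε).
min D↑ (13 st, q0=0, F={5}): 0:i→1,8→2,z→0,t→0,2→3 1:i→1,8→4,z→5,t→1,2→1 2:i→4,8→2,z→2,t→2,2→5 3:i→1,8→6,z→7,t→3,2→3 4:i→4,8→4,z→5,t→4,2→5 5:i→5,8→5,z→5,t→5,2→5 6:i→4,8→6,z→8,t→6,2→5 7:i→9,8→8,z→7,t→7,2→7 8:i→10,8→8,z→8,t→8,2→5 9:i→11,8→10,z→5,t→9,2→9 10:i→12,8→10,z→5,t→10,2→5 11:i→11,8→12,z→5,t→5,2→11 12:i→12,8→12,z→5,t→5,2→5.
'iz': |S_i|=[20, 11, 1] end={s6} rej; 2/2 deletions ∈↓L.
'82': N↓-sim [20, 13, 1] end={s6} rej; 2/2 single-dels accept.
'2ziit': N↓-sim [20, 17, 11, 8, 3, 1] end={s6} — reject; 5/5 del acc.
3 obstructions.

Antichain: [iz, 82, 2ziit].


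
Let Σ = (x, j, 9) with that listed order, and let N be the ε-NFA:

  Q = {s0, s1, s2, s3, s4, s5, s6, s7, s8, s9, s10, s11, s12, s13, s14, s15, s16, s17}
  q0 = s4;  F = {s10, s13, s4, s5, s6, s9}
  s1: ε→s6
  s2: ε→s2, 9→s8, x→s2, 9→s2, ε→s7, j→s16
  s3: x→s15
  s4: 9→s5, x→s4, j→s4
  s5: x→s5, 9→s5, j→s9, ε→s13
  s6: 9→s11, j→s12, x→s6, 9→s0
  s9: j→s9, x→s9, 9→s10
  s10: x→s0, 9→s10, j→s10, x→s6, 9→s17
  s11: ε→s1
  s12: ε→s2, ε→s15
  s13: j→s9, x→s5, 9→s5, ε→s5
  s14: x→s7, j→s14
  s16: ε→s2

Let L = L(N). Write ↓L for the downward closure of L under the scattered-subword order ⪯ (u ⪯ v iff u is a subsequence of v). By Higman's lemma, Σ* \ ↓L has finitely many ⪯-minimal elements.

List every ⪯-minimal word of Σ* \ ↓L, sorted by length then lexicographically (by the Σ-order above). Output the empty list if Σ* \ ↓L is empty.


Antichain: [9j9xj].

|Q|=18, |F|=6, |δ|=37 (9 ε).
min D↑ (6 st, q0=0, F={5}): 0:x→0,j→0,9→1 1:x→1,j→2,9→1 2:x→2,j→2,9→3 3:x→4,j→3,9→3 4:x→4,j→5,9→4 5:x→5,j→5,9→5 (ε-aug+det+¬).
'9j9xj': |S_i|=[16, 15, 13, 12, 10, 6] end={s12,s15,s16,s2,s7,s8} — reject; 5/5 del acc.
1 minimals (antichain).


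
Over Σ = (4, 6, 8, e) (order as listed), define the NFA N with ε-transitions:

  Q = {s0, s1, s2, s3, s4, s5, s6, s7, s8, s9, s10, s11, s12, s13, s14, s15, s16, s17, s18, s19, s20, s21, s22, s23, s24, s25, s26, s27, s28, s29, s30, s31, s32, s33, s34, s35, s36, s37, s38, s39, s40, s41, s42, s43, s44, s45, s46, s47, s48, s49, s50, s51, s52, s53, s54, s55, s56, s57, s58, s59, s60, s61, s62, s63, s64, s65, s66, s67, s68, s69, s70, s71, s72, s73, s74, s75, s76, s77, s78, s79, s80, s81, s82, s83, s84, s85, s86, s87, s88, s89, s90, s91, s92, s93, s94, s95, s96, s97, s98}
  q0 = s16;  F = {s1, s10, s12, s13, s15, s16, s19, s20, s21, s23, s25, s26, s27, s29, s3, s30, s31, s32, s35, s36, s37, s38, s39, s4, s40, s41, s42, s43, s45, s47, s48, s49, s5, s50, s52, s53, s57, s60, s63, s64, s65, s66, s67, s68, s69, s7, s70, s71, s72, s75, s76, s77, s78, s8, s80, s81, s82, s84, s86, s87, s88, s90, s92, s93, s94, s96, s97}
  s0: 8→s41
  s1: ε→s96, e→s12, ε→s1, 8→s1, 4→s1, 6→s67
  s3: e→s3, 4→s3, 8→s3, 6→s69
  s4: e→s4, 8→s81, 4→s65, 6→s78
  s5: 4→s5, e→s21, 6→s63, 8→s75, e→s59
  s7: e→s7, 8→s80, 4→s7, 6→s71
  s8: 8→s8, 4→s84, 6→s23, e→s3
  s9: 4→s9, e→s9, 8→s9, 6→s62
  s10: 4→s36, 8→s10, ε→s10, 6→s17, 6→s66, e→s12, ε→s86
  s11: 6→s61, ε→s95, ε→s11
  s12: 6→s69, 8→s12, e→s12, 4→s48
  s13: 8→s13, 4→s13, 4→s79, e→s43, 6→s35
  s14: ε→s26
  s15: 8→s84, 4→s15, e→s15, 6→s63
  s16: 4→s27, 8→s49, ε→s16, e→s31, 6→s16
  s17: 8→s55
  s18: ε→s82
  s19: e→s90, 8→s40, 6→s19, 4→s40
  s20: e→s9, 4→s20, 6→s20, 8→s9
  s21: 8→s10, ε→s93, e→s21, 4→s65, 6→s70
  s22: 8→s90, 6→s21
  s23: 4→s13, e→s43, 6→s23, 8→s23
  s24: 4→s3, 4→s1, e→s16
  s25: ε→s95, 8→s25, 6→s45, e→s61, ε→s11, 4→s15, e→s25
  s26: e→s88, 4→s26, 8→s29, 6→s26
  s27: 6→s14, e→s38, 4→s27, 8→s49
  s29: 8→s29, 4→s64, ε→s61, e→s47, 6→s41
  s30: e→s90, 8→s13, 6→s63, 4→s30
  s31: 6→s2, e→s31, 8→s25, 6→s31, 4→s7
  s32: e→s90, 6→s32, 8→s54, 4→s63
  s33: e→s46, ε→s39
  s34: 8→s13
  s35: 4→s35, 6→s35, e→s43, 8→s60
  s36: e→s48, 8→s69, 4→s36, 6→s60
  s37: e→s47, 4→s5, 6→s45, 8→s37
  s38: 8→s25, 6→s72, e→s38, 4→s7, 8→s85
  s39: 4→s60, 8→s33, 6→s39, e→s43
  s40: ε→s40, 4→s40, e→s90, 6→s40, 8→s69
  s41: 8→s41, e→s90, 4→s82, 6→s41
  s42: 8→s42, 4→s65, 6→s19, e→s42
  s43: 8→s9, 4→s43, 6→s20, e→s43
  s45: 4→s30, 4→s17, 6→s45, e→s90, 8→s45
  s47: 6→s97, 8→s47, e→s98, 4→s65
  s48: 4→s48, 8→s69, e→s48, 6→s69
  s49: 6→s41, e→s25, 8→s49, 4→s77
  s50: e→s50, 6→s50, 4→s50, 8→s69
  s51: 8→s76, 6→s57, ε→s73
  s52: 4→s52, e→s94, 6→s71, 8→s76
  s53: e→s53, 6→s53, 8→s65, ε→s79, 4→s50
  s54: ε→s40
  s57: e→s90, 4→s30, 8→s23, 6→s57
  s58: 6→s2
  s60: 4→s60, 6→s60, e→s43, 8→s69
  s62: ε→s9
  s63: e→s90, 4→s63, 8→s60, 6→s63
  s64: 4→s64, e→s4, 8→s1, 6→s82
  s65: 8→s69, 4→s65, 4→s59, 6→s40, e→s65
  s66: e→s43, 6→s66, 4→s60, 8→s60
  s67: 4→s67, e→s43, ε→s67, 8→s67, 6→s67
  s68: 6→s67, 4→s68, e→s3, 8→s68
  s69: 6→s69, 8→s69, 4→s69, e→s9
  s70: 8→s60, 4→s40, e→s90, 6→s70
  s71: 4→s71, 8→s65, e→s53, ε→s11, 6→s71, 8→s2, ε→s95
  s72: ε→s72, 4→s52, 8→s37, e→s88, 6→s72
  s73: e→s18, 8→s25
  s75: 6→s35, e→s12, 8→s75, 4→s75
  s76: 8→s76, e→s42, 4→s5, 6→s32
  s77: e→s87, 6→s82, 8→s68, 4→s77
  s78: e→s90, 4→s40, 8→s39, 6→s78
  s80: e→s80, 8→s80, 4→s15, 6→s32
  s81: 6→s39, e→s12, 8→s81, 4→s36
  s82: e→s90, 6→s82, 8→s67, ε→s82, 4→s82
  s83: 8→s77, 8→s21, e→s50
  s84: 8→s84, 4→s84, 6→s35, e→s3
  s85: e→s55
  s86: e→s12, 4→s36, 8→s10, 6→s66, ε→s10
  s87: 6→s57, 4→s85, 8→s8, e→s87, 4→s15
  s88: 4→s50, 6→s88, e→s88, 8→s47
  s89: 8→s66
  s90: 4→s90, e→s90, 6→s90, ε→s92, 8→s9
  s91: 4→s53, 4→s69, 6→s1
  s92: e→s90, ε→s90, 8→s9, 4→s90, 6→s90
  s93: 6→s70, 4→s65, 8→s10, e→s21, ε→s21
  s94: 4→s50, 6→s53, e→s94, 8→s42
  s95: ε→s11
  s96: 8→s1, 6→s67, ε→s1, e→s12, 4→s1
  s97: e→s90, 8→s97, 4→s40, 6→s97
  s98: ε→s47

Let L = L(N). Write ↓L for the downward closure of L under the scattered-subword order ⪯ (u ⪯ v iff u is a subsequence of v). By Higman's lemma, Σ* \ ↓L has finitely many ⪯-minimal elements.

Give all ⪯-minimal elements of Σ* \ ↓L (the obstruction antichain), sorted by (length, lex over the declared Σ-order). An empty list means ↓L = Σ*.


Antichain: [86e8, 46e48e, 848e6e, e4688e].

|Q|=99, |F|=67, |δ|=336 (31 ε).
min D↑ (64 st, q0=0, F={30}): 0:4→1,6→0,8→2,e→3 1:4→1,6→4,8→2,e→5 2:4→6,6→7,8→2,e→8 3:4→9,6→3,8→8,e→3 4:4→4,6→4,8→10,e→11 5:4→9,6→12,8→8,e→5 6:4→6,6→13,8→14,e→15 7:4→13,6→7,8→7,e→16 8:4→17,6→18,8→8,e→8 9:4→9,6→19,8→20,e→9 10:4→21,6→7,8→10,e→22 11:4→23,6→11,8→22,e→11 12:4→24,6→12,8→25,e→11 13:4→13,6→13,8→26,e→16 14:4→14,6→26,8→14,e→27 15:4→17,6→28,8→29,e→15 16:4→16,6→16,8→30,e→16 17:4→17,6→31,8→32,e→17 18:4→33,6→18,8→18,e→16 19:4→19,6→19,8→34,e→35 20:4→17,6→36,8→20,e→20 21:4→21,6→13,8→37,e→38 22:4→34,6→39,8→22,e→22 23:4→23,6→23,8→40,e→23 24:4→24,6→19,8→41,e→42 25:4→43,6→18,8→25,e→22 26:4→26,6→26,8→26,e→44 27:4→27,6→40,8→27,e→27 28:4→33,6→28,8→45,e→16 29:4→32,6→45,8→29,e→27 30:4→30,6→30,8→30,e→30 31:4→31,6→31,8→46,e→16 32:4→32,6→47,8→32,e→27 33:4→33,6→31,8→48,e→16 34:4→34,6→49,8→40,e→34 35:4→23,6→35,8→34,e→35 36:4→31,6→36,8→49,e→16 37:4→37,6→26,8→37,e→50 38:4→34,6→51,8→52,e→38 39:4→49,6→39,8→39,e→16 40:4→40,6→40,8→40,e→30 41:4→43,6→36,8→41,e→53 42:4→23,6→35,8→53,e→42 43:4→43,6→31,8→54,e→55 44:4→44,6→56,8→30,e→44 45:4→48,6→45,8→45,e→44 46:4→46,6→46,8→40,e→44 47:4→47,6→47,8→46,e→44 48:4→48,6→47,8→48,e→44 49:4→49,6→49,8→40,e→16 50:4→57,6→40,8→50,e→50 51:4→49,6→51,8→58,e→16 52:4→59,6→58,8→52,e→50 53:4→34,6→60,8→53,e→53 54:4→54,6→47,8→54,e→50 55:4→34,6→61,8→62,e→55 56:4→56,6→56,8→30,e→30 57:4→57,6→40,8→40,e→57 58:4→46,6→58,8→58,e→44 59:4→59,6→46,8→40,e→57 60:4→49,6→60,8→49,e→16 61:4→49,6→61,8→46,e→16 62:4→59,6→63,8→62,e→50 63:4→46,6→63,8→46,e→44 [Hopcroft].
'86e8': run [83, 69, 33, 7, 2] end={s62,s9} ∉↓L; 4/4 del acc.
'46e48e': run [83, 81, 67, 38, 14, 3, 2] end={s62,s9} — reject; 6/6 deletions ∈↓L.
'848e6e': N↓-sim [83, 69, 50, 30, 9, 4, 2] end={s62,s9} — reject; 6/6 deletions ∈↓L.
'e4688e': run [83, 69, 49, 28, 14, 3, 2] end={s62,s9} — reject; 6/6 single-dels accept.
4 words, ⪯-incomp.


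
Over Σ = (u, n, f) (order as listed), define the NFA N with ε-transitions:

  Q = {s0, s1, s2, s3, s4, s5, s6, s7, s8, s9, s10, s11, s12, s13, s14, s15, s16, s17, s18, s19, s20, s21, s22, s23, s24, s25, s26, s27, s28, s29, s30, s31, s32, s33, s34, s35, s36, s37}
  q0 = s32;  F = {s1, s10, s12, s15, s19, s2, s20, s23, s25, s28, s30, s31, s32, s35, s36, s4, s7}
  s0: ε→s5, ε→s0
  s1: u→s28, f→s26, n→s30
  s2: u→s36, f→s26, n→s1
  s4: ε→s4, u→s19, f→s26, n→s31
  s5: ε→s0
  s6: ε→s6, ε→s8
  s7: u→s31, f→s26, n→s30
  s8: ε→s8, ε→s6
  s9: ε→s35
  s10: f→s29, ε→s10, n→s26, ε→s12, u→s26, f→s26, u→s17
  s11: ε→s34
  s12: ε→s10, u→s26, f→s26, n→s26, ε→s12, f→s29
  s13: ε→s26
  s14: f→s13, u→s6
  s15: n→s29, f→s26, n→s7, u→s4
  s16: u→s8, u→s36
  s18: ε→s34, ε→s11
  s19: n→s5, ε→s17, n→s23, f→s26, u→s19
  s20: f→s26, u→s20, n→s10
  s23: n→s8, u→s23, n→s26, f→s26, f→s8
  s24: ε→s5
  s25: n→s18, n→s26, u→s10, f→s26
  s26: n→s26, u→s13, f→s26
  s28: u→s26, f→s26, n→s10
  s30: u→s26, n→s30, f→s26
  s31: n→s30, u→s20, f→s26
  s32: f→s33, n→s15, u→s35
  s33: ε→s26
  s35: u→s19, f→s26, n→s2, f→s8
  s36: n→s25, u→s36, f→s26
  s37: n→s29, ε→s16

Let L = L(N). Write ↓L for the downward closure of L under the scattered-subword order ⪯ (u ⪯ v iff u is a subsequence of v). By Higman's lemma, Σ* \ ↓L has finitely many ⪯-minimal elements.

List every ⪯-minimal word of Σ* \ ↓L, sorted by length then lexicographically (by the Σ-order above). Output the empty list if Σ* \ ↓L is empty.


|Q|=38, |F|=17, |δ|=89 (21 ε).
min D↑ (17 st, q0=0, F={3}): 0:u→1,n→2,f→3 1:u→4,n→5,f→3 2:u→6,n→7,f→3 3:u→3,n→3,f→3 4:u→4,n→8,f→3 5:u→9,n→10,f→3 6:u→4,n→11,f→3 7:u→11,n→12,f→3 8:u→8,n→3,f→3 9:u→9,n→13,f→3 10:u→14,n→12,f→3 11:u→15,n→12,f→3 12:u→3,n→12,f→3 13:u→16,n→3,f→3 14:u→3,n→16,f→3 15:u→15,n→16,f→3 16:u→3,n→3,f→3.
'f': run [29, 6] end={s13,s26,s29,s33,s6,s8} rej; 1/1 single-dels accept.
'uunn': |S_i|=[29, 25, 19, 15, 7] end={s11,s13,s18,s26,s34,s6,s8} rej; 4/4 single-dels accept.
'nnnu': run [29, 26, 21, 12, 3] end={s13,s17,s26} ∉↓L; 4/4 del acc.
'unnuu': N↓-sim [29, 25, 22, 15, 7, 3] end={s13,s17,s26} rej; 5/5 single-dels accept.
4 words, ⪯-incomp.

min(Σ*\↓L) = [f, uunn, nnnu, unnuu].
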